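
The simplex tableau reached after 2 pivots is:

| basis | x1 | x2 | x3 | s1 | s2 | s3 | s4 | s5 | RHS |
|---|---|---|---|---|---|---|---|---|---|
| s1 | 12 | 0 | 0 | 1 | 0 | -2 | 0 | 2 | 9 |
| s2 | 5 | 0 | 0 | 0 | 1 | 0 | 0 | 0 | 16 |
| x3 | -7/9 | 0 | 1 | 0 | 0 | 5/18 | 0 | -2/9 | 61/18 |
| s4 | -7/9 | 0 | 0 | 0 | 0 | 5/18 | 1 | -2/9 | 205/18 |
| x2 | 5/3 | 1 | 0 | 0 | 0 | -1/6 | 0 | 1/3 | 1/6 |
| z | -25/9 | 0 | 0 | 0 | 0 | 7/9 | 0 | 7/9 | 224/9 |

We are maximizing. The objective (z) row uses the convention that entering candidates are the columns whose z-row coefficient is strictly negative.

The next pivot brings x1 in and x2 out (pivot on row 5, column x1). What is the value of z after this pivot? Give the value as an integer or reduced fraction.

151/6

Minimum ratio for x1: (1/6)/(5/3) = 1/10.
z changes by −(z-row coeff of x1)·ratio = −(-25/9)·(1/10) = 5/18.
New z = 224/9 + (5/18) = 151/6.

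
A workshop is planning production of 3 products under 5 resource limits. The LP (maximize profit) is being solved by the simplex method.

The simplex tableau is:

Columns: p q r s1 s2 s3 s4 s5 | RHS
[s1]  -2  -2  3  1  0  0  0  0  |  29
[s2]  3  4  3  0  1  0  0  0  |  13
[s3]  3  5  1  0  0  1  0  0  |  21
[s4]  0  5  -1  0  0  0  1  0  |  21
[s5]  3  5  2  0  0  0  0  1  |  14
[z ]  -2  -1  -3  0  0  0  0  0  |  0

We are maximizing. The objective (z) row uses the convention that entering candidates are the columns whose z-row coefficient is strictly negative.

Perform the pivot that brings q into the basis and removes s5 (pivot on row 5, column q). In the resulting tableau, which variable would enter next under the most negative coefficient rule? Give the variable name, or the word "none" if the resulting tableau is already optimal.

r

Pivot element 5. New z-row = old z-row − (-1)·(row 5/5).
Updated z-row coefficients: p: -7/5, q: 0, r: -13/5, s1: 0, s2: 0, s3: 0, s4: 0, s5: 1/5.
The most negative is -13/5 in column r, so r would enter next.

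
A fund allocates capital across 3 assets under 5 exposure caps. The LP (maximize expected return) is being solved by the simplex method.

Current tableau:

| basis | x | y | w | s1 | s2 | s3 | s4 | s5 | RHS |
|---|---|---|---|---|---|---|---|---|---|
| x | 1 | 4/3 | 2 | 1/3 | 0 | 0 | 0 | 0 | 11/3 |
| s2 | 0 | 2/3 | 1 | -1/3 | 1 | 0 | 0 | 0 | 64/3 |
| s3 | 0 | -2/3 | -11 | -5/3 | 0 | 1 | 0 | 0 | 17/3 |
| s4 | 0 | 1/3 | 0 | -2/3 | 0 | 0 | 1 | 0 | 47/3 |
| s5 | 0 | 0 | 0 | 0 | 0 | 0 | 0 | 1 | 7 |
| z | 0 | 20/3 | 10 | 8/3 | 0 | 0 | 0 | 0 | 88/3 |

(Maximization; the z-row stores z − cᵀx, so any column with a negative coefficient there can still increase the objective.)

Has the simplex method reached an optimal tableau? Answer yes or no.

yes

No objective-row coefficient is strictly negative, so no entering variable exists; the tableau is optimal.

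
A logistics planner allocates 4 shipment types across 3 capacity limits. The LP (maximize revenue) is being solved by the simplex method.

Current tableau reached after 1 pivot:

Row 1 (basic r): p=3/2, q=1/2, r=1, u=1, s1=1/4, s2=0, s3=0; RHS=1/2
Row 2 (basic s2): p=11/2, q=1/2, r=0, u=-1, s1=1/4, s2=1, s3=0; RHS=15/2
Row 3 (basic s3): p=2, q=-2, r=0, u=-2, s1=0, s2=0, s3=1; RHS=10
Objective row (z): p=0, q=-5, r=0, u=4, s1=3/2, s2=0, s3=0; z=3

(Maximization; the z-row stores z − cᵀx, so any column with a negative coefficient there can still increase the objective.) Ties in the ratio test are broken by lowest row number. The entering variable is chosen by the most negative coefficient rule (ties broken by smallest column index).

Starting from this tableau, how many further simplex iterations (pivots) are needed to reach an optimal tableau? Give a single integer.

pivot: q in, r out → z = 8
No improving column remains; optimal.

1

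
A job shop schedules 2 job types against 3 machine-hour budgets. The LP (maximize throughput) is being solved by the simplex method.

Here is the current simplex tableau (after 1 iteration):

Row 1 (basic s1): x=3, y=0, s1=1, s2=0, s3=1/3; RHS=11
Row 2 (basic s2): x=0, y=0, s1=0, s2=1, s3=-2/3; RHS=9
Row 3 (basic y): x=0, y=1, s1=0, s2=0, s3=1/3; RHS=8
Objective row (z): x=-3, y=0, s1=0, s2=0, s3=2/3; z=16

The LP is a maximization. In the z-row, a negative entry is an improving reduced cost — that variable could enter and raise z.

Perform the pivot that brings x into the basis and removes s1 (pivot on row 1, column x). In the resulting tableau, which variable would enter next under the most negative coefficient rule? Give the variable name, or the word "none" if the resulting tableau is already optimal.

Pivot element 3. New z-row = old z-row − (-3)·(row 1/3).
Updated z-row coefficients: x: 0, y: 0, s1: 1, s2: 0, s3: 1.
No coefficient is strictly negative; the tableau after this pivot is optimal.

none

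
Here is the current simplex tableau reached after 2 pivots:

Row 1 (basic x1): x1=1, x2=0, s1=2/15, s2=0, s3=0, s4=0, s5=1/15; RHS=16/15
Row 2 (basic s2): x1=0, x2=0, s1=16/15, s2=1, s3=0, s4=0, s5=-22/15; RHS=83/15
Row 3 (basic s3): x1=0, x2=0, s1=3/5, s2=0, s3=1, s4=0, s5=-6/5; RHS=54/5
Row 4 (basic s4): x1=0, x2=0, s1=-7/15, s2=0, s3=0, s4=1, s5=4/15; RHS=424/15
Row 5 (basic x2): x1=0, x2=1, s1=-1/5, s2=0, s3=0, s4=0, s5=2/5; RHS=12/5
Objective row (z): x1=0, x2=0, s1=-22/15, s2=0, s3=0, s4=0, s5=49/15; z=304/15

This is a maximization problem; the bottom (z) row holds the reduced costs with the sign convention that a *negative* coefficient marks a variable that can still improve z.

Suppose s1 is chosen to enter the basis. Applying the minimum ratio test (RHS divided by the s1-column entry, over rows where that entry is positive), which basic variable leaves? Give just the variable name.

s2

Ratios: row 1 (x1): (16/15)/(2/15) = 8; row 2 (s2): (83/15)/(16/15) = 83/16; row 3 (s3): (54/5)/(3/5) = 18; row 4 (s4): entry -7/15 ≤ 0, skip; row 5 (x2): entry -1/5 ≤ 0, skip.
Minimum ratio 83/16 is in the s2 row, so s2 leaves.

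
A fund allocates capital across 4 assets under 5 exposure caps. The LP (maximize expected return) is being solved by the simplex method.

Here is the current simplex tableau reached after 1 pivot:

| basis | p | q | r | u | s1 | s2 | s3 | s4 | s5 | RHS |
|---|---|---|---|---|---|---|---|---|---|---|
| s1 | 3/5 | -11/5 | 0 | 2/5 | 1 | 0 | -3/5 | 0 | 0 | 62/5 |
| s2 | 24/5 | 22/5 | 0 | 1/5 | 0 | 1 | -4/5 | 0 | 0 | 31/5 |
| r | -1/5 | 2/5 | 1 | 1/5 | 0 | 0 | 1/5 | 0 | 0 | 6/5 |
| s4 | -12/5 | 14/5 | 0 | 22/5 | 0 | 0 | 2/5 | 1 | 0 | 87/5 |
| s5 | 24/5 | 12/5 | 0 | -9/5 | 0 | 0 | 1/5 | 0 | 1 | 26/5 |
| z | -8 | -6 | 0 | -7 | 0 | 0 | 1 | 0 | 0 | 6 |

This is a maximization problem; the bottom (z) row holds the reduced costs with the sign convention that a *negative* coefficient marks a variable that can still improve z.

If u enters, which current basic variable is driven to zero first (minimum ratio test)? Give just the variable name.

s4

Ratios: row 1 (s1): (62/5)/(2/5) = 31; row 2 (s2): (31/5)/(1/5) = 31; row 3 (r): (6/5)/(1/5) = 6; row 4 (s4): (87/5)/(22/5) = 87/22; row 5 (s5): entry -9/5 ≤ 0, skip.
Minimum ratio 87/22 is in the s4 row, so s4 leaves.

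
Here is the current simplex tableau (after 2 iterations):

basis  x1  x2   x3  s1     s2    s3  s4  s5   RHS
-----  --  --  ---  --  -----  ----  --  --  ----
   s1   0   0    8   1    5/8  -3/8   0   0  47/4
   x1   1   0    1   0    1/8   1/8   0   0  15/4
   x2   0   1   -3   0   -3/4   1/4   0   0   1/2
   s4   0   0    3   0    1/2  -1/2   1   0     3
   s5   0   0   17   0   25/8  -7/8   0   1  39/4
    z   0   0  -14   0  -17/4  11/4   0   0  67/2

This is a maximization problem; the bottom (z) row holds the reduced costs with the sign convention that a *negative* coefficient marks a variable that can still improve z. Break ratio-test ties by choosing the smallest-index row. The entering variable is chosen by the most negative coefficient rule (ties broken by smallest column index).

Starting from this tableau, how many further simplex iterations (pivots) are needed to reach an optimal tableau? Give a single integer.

2

pivot: x3 in, s5 out → z = 706/17
pivot: s2 in, x3 out → z = 1169/25
No improving column remains; optimal.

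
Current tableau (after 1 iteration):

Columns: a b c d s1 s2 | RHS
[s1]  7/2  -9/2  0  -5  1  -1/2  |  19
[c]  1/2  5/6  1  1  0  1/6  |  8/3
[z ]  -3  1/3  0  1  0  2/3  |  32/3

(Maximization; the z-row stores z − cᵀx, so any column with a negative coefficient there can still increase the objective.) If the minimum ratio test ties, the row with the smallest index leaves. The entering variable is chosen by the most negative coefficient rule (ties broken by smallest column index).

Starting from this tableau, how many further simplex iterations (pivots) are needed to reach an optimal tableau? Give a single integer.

pivot: a in, c out → z = 80/3
No improving column remains; optimal.

1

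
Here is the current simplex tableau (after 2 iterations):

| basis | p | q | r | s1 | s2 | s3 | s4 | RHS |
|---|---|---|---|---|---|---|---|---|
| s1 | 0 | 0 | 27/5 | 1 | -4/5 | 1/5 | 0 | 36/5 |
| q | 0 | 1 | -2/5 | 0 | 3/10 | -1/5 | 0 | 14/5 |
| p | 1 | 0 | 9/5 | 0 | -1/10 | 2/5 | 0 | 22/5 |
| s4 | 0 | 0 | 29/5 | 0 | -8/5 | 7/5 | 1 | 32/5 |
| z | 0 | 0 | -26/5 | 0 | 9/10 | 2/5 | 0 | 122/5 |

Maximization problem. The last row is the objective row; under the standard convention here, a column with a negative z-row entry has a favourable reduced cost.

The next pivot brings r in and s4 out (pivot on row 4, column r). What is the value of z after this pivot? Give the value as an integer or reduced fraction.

Minimum ratio for r: (32/5)/(29/5) = 32/29.
z changes by −(z-row coeff of r)·ratio = −(-26/5)·(32/29) = 832/145.
New z = 122/5 + (832/145) = 874/29.

874/29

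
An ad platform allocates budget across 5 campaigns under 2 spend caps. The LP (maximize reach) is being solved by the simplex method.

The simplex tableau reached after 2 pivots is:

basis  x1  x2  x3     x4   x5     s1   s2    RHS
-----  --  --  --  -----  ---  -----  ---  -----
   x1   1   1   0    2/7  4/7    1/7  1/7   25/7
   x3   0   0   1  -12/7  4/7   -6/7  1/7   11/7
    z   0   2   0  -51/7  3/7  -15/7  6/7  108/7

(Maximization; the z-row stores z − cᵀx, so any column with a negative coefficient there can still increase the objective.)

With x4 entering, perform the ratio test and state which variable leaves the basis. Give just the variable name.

x1

Ratios: row 1 (x1): (25/7)/(2/7) = 25/2; row 2 (x3): entry -12/7 ≤ 0, skip.
Minimum ratio 25/2 is in the x1 row, so x1 leaves.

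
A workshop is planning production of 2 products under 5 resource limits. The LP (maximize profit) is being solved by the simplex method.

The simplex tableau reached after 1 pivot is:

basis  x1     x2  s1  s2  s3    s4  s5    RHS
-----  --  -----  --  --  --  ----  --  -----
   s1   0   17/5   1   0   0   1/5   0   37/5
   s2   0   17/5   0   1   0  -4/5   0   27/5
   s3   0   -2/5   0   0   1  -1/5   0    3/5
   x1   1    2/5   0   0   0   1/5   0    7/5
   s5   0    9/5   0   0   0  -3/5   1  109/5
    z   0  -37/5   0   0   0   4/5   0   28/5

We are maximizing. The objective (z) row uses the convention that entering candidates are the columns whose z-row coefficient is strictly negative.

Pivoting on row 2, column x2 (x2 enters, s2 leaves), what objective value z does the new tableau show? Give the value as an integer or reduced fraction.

295/17

Minimum ratio for x2: (27/5)/(17/5) = 27/17.
z changes by −(z-row coeff of x2)·ratio = −(-37/5)·(27/17) = 999/85.
New z = 28/5 + (999/85) = 295/17.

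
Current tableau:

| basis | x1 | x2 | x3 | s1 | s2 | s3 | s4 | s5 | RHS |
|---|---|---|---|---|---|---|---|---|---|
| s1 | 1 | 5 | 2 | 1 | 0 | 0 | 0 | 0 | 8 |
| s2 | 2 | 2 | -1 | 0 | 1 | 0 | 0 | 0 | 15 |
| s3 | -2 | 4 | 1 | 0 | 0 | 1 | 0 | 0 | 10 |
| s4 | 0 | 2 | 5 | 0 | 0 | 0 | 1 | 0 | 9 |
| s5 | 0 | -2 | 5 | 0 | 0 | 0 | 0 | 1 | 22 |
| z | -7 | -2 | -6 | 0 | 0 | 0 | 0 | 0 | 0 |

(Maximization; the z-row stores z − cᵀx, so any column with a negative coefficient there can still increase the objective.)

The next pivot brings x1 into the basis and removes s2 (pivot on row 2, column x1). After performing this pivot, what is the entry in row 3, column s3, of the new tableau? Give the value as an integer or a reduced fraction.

Pivot element is row 2, column x1: 2.
Normalize row 2: new (row 2, s3) = 0/2 = 0.
row 3 ← row 3 − (-2)·(new row 2): 1 − (-2)·0 = 1.

1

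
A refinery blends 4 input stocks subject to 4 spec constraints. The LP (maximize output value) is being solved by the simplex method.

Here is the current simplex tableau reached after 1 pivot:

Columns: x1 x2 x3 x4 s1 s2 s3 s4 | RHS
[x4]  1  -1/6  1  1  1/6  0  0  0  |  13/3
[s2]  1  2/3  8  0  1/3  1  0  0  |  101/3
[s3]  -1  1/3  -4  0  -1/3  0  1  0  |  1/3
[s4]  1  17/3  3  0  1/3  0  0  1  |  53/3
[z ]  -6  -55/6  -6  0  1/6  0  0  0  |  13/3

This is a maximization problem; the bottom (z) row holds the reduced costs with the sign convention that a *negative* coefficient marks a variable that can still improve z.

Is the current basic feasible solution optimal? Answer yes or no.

Column x1 has objective-row coefficient -6, which is negative; an improving pivot exists, so not yet optimal.

no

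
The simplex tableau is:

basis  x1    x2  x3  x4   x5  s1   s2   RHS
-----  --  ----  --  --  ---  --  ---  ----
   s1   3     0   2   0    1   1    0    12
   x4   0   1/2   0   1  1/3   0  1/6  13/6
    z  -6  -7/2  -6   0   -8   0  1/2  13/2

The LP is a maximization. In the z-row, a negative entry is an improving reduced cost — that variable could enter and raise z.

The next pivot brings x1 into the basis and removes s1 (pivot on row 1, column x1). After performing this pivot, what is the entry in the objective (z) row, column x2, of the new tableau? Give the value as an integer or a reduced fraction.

-7/2

Pivot element is row 1, column x1: 3.
Normalize row 1: new (row 1, x2) = 0/3 = 0.
z-row ← z-row − (-6)·(new row 1): -7/2 − (-6)·0 = -7/2.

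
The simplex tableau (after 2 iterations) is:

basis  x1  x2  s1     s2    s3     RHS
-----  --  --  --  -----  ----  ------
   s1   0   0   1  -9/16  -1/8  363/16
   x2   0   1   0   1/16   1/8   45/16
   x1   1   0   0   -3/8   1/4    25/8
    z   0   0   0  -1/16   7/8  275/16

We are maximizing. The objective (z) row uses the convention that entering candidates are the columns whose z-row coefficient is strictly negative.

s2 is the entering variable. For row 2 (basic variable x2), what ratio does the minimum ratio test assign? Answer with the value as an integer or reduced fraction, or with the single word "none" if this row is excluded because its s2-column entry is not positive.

45

Ratio = RHS / (s2 entry) = (45/16) / (1/16) = 45.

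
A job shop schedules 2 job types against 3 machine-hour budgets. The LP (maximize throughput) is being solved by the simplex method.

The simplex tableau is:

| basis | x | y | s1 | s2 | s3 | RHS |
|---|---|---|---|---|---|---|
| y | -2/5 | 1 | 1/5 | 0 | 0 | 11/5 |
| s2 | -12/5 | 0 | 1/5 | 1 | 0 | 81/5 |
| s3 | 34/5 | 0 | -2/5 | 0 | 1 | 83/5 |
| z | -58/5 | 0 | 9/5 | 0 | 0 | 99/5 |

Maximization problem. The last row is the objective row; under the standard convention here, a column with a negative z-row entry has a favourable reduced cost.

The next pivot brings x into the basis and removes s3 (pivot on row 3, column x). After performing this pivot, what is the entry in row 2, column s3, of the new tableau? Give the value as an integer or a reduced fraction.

6/17

Pivot element is row 3, column x: 34/5.
Normalize row 3: new (row 3, s3) = 1/(34/5) = 5/34.
row 2 ← row 2 − (-12/5)·(new row 3): 0 − (-12/5)·(5/34) = 6/17.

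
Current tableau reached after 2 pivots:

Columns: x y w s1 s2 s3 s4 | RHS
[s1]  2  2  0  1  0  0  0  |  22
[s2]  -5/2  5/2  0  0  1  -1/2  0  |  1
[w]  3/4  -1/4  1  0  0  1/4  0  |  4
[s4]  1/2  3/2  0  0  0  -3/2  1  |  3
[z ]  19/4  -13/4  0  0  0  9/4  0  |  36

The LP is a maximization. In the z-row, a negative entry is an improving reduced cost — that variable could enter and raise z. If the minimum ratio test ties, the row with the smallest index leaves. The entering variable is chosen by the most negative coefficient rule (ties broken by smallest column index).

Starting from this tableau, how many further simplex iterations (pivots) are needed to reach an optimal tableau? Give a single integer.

1

pivot: y in, s2 out → z = 373/10
No improving column remains; optimal.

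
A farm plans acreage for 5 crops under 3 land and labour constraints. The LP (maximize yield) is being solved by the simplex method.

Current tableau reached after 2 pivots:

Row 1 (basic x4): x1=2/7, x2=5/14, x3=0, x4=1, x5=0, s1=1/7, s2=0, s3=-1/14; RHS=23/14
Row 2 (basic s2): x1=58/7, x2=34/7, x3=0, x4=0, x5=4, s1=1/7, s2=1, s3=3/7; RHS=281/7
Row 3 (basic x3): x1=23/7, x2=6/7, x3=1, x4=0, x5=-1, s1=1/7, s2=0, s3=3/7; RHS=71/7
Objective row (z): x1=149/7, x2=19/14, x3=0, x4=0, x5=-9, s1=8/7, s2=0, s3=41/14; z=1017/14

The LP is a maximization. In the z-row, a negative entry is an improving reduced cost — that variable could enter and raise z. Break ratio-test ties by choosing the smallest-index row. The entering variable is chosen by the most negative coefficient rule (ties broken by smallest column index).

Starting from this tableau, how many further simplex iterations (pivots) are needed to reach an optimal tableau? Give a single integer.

1

pivot: x5 in, s2 out → z = 4563/28
No improving column remains; optimal.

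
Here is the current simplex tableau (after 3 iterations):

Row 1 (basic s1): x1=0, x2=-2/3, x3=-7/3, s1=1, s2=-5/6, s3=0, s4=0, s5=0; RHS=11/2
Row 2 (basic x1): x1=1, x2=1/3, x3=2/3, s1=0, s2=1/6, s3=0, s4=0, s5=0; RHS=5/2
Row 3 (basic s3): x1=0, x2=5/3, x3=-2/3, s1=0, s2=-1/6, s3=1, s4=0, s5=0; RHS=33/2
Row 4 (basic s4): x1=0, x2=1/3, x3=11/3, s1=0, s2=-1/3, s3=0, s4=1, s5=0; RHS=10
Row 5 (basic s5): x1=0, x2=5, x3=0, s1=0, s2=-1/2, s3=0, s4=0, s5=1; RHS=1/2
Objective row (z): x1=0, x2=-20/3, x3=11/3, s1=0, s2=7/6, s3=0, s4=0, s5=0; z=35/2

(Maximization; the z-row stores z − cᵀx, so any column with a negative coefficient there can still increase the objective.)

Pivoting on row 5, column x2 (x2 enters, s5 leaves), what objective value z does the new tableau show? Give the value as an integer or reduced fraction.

Minimum ratio for x2: (1/2)/5 = 1/10.
z changes by −(z-row coeff of x2)·ratio = −(-20/3)·(1/10) = 2/3.
New z = 35/2 + (2/3) = 109/6.

109/6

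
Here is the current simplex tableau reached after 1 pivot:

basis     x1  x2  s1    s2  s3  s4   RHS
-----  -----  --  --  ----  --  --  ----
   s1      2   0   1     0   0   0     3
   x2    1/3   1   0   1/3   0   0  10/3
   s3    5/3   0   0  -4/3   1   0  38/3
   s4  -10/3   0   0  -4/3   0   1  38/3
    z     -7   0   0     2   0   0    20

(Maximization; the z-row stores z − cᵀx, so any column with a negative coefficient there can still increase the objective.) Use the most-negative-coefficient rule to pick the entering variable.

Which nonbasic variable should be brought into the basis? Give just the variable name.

x1

Objective-row coefficients: x1: -7, x2: 0, s1: 0, s2: 2, s3: 0, s4: 0.
The most negative is -7 in column x1, so x1 enters.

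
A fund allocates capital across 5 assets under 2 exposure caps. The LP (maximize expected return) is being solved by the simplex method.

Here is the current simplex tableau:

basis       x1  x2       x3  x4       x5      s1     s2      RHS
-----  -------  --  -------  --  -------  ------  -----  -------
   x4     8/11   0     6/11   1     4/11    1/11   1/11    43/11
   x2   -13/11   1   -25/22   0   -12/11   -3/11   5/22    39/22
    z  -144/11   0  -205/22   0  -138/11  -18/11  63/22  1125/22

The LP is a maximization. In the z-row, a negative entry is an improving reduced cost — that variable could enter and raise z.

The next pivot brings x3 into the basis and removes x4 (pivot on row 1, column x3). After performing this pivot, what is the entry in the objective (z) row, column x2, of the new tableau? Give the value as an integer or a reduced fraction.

Pivot element is row 1, column x3: 6/11.
Normalize row 1: new (row 1, x2) = 0/(6/11) = 0.
z-row ← z-row − (-205/22)·(new row 1): 0 − (-205/22)·0 = 0.

0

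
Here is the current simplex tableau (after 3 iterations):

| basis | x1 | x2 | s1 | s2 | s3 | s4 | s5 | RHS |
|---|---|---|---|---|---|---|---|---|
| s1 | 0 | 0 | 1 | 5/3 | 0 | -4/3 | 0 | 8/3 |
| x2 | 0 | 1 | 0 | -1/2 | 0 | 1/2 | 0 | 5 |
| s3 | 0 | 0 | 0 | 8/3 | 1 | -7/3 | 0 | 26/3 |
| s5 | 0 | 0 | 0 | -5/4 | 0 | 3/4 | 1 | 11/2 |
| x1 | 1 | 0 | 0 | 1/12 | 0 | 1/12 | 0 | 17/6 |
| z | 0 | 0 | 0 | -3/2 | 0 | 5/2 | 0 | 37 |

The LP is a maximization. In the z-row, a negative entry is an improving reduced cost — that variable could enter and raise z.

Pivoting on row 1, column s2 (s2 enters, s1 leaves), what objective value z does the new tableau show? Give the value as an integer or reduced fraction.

197/5

Minimum ratio for s2: (8/3)/(5/3) = 8/5.
z changes by −(z-row coeff of s2)·ratio = −(-3/2)·(8/5) = 12/5.
New z = 37 + (12/5) = 197/5.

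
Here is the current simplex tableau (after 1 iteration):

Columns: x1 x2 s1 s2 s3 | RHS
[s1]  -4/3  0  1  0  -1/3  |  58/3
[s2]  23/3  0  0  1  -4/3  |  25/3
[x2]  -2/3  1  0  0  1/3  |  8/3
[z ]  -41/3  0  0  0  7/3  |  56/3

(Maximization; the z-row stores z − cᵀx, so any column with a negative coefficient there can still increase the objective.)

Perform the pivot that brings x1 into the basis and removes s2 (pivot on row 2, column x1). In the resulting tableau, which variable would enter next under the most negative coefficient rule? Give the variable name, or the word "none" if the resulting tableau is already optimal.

Pivot element 23/3. New z-row = old z-row − (-41/3)·(row 2/(23/3)).
Updated z-row coefficients: x1: 0, x2: 0, s1: 0, s2: 41/23, s3: -1/23.
The most negative is -1/23 in column s3, so s3 would enter next.

s3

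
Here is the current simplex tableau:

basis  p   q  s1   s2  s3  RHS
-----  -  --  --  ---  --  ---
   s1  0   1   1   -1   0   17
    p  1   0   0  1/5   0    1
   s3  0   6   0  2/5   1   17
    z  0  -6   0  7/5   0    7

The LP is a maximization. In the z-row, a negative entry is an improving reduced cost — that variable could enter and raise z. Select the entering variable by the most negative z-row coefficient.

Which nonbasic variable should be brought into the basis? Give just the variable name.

q

Objective-row coefficients: p: 0, q: -6, s1: 0, s2: 7/5, s3: 0.
The most negative is -6 in column q, so q enters.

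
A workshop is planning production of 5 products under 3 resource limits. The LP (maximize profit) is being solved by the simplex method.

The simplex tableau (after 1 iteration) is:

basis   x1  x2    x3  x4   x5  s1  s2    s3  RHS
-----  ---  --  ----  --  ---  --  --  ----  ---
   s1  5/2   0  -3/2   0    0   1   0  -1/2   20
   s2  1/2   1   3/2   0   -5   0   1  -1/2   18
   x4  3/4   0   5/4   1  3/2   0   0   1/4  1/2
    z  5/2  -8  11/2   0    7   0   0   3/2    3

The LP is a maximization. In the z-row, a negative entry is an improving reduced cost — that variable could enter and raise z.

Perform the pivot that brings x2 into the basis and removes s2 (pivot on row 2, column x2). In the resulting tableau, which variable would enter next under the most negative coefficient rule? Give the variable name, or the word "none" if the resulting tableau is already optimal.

x5

Pivot element 1. New z-row = old z-row − (-8)·(row 2/1).
Updated z-row coefficients: x1: 13/2, x2: 0, x3: 35/2, x4: 0, x5: -33, s1: 0, s2: 8, s3: -5/2.
The most negative is -33 in column x5, so x5 would enter next.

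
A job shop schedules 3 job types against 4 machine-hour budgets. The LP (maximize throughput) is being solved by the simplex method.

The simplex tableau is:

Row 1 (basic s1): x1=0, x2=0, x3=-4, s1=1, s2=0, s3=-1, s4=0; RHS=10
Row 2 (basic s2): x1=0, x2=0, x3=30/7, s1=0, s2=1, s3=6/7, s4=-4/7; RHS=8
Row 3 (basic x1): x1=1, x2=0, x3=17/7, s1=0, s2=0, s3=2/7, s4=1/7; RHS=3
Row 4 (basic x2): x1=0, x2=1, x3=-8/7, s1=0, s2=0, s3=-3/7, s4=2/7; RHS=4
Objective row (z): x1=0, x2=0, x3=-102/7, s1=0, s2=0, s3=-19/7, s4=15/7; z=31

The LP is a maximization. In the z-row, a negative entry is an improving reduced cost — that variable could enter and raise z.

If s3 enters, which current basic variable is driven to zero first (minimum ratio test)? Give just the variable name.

s2

Ratios: row 1 (s1): entry -1 ≤ 0, skip; row 2 (s2): 8/(6/7) = 28/3; row 3 (x1): 3/(2/7) = 21/2; row 4 (x2): entry -3/7 ≤ 0, skip.
Minimum ratio 28/3 is in the s2 row, so s2 leaves.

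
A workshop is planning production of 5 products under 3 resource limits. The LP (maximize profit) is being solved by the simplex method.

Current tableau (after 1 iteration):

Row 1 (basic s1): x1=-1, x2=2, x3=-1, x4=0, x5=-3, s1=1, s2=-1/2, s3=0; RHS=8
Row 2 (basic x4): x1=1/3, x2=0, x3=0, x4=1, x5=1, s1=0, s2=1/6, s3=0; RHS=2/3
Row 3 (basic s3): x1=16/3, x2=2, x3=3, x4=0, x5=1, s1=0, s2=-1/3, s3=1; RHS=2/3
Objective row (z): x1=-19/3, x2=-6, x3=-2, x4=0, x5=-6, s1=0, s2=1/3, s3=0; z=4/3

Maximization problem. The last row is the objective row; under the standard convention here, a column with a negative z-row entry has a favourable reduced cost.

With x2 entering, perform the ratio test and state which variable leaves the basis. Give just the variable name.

s3

Ratios: row 1 (s1): 8/2 = 4; row 2 (x4): entry 0 ≤ 0, skip; row 3 (s3): (2/3)/2 = 1/3.
Minimum ratio 1/3 is in the s3 row, so s3 leaves.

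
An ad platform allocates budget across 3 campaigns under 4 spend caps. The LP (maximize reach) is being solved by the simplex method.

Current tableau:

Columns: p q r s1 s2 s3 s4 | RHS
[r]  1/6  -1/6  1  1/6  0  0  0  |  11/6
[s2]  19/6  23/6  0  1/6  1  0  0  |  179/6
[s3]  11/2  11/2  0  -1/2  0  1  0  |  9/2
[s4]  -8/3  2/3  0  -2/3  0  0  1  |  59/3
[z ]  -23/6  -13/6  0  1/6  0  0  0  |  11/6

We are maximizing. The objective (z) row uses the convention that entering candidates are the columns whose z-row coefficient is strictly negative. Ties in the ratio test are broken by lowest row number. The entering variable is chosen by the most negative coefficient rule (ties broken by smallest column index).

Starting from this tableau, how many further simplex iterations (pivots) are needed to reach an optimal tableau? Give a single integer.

2

pivot: p in, s3 out → z = 164/33
pivot: s1 in, r out → z = 20/3
No improving column remains; optimal.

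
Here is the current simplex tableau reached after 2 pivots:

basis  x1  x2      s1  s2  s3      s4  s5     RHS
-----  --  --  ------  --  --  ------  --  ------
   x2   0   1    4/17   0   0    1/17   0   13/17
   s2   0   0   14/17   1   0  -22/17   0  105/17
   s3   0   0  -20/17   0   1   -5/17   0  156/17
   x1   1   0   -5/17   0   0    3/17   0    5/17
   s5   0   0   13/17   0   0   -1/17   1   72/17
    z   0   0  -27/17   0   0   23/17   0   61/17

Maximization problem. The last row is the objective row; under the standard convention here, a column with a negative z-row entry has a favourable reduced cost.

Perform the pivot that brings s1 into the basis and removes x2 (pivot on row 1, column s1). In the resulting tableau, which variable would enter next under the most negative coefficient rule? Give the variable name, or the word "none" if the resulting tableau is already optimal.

none

Pivot element 4/17. New z-row = old z-row − (-27/17)·(row 1/(4/17)).
Updated z-row coefficients: x1: 0, x2: 27/4, s1: 0, s2: 0, s3: 0, s4: 7/4, s5: 0.
No coefficient is strictly negative; the tableau after this pivot is optimal.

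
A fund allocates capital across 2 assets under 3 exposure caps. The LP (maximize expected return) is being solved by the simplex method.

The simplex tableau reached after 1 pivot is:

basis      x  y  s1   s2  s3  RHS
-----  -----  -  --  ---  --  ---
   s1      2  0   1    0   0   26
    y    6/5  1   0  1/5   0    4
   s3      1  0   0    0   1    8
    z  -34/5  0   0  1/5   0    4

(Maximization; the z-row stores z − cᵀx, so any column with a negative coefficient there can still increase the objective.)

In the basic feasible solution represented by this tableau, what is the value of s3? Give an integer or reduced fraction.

8

s3 is basic (row 3); its value is the RHS of that row: 8.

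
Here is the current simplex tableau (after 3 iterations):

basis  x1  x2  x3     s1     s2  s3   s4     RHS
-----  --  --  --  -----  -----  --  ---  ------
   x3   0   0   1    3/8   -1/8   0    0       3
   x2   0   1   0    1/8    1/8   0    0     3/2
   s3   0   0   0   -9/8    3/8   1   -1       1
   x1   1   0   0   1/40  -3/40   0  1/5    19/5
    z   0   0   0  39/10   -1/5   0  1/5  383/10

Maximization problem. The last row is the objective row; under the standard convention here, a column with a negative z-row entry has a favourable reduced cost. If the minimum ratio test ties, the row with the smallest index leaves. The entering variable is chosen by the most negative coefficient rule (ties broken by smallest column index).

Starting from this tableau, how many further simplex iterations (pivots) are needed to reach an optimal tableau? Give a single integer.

pivot: s2 in, s3 out → z = 233/6
pivot: s4 in, x2 out → z = 40
No improving column remains; optimal.

2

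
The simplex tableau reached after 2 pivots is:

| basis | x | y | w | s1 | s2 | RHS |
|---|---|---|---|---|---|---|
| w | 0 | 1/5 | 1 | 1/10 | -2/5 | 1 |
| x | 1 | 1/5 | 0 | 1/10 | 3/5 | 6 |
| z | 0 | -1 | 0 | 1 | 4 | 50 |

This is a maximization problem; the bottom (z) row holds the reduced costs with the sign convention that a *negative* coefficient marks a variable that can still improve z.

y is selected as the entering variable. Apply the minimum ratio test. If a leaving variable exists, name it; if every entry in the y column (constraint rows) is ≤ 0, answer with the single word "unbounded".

w

Ratios: row 1 (w): 1/(1/5) = 5; row 2 (x): 6/(1/5) = 30.
Minimum ratio is in the w row, so w leaves.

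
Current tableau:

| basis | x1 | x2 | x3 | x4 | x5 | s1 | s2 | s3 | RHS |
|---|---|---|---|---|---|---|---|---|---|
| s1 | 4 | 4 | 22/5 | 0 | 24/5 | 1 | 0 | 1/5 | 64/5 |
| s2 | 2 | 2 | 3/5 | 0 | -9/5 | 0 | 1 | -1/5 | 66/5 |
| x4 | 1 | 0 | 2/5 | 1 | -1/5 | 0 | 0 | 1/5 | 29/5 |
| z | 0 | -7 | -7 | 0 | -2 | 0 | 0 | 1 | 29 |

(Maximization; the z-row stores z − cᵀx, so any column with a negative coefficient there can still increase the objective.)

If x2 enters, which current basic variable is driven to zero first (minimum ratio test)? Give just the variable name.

Ratios: row 1 (s1): (64/5)/4 = 16/5; row 2 (s2): (66/5)/2 = 33/5; row 3 (x4): entry 0 ≤ 0, skip.
Minimum ratio 16/5 is in the s1 row, so s1 leaves.

s1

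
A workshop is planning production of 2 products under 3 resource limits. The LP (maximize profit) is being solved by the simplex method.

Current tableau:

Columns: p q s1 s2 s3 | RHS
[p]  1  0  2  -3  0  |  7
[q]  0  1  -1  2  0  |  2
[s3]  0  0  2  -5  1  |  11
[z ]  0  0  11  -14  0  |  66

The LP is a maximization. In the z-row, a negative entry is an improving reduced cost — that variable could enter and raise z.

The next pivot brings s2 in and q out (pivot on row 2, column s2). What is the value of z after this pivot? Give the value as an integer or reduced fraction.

80

Minimum ratio for s2: 2/2 = 1.
z changes by −(z-row coeff of s2)·ratio = −(-14)·1 = 14.
New z = 66 + 14 = 80.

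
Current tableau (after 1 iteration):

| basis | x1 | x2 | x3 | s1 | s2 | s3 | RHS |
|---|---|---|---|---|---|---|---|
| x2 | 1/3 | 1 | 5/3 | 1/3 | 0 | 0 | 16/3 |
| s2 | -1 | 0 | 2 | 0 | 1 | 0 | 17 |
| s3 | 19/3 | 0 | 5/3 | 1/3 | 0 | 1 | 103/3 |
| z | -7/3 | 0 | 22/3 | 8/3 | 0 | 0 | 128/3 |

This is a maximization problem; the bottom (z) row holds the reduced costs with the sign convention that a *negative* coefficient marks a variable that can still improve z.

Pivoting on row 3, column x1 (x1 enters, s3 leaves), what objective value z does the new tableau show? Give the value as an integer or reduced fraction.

1051/19

Minimum ratio for x1: (103/3)/(19/3) = 103/19.
z changes by −(z-row coeff of x1)·ratio = −(-7/3)·(103/19) = 721/57.
New z = 128/3 + (721/57) = 1051/19.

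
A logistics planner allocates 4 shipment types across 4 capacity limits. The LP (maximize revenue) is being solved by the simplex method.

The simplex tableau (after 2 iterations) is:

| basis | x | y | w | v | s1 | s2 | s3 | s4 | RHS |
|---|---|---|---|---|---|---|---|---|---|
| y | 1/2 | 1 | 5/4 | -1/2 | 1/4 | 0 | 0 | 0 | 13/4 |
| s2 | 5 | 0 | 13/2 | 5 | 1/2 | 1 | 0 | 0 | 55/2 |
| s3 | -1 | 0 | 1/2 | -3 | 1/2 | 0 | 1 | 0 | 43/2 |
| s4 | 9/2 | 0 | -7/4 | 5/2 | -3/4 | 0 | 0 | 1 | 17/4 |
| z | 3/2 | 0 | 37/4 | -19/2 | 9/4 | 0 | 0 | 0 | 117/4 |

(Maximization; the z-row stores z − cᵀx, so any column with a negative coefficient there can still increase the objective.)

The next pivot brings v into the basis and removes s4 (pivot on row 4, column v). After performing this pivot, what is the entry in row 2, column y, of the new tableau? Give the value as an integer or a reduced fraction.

Pivot element is row 4, column v: 5/2.
Normalize row 4: new (row 4, y) = 0/(5/2) = 0.
row 2 ← row 2 − 5·(new row 4): 0 − 5·0 = 0.

0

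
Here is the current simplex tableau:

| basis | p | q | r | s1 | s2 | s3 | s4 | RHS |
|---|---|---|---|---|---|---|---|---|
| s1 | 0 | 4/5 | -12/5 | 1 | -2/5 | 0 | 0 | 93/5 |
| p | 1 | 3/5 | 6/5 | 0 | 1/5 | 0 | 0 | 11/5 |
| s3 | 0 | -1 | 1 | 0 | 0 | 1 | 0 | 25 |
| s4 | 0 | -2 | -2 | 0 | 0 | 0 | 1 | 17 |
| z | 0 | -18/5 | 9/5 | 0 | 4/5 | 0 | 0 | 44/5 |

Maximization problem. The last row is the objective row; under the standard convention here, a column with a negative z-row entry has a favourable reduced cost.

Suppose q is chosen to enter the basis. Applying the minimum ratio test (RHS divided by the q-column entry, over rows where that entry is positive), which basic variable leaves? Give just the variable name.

Ratios: row 1 (s1): (93/5)/(4/5) = 93/4; row 2 (p): (11/5)/(3/5) = 11/3; row 3 (s3): entry -1 ≤ 0, skip; row 4 (s4): entry -2 ≤ 0, skip.
Minimum ratio 11/3 is in the p row, so p leaves.

p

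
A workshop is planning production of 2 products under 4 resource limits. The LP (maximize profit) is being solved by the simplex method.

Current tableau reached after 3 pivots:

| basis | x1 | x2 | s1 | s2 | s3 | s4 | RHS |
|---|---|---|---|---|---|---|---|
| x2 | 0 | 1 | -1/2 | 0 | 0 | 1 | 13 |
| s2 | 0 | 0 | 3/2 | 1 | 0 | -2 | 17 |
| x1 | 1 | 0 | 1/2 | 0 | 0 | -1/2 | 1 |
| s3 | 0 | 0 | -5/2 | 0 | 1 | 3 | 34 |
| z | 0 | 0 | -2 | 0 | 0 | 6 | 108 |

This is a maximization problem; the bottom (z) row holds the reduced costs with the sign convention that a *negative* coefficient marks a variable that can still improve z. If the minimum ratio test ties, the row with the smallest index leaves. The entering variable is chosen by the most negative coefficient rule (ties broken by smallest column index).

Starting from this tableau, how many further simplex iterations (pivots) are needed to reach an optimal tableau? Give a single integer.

1

pivot: s1 in, x1 out → z = 112
No improving column remains; optimal.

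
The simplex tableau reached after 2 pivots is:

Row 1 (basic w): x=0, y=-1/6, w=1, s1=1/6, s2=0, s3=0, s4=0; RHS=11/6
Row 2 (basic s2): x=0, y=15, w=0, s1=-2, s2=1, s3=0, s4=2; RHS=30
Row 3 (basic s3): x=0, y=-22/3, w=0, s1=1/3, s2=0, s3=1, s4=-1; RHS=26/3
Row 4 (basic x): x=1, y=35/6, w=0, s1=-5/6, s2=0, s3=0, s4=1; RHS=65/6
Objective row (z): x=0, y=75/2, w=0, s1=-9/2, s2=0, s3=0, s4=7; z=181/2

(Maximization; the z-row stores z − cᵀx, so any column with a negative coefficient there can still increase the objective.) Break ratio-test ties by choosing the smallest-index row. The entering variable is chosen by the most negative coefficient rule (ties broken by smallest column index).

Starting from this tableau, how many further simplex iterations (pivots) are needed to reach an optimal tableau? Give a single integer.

pivot: s1 in, w out → z = 140
No improving column remains; optimal.

1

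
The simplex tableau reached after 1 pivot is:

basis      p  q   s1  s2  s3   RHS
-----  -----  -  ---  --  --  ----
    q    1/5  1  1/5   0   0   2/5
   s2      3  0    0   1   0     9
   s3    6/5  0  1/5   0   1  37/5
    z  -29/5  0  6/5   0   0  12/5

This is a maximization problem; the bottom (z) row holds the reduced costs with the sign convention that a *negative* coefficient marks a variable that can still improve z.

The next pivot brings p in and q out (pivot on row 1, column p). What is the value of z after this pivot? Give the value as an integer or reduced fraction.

14

Minimum ratio for p: (2/5)/(1/5) = 2.
z changes by −(z-row coeff of p)·ratio = −(-29/5)·2 = 58/5.
New z = 12/5 + (58/5) = 14.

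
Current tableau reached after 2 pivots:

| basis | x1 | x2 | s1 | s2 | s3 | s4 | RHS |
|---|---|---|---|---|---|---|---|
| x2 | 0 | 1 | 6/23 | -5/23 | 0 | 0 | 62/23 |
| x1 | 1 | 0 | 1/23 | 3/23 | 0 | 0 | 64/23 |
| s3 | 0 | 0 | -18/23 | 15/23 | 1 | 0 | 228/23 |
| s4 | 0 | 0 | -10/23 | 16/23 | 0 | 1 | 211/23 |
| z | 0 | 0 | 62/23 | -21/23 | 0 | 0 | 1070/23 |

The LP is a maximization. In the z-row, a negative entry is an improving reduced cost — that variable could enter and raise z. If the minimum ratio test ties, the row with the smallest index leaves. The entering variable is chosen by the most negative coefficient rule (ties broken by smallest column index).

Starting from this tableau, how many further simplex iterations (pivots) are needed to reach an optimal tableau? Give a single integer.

1

pivot: s2 in, s4 out → z = 937/16
No improving column remains; optimal.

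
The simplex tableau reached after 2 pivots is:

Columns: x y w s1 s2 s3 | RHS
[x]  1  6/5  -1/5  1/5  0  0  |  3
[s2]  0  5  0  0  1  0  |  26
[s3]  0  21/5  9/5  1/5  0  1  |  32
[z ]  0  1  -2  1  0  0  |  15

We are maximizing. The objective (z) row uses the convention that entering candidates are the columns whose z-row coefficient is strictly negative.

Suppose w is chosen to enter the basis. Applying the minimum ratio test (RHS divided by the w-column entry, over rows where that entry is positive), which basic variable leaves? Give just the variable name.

Ratios: row 1 (x): entry -1/5 ≤ 0, skip; row 2 (s2): entry 0 ≤ 0, skip; row 3 (s3): 32/(9/5) = 160/9.
Minimum ratio 160/9 is in the s3 row, so s3 leaves.

s3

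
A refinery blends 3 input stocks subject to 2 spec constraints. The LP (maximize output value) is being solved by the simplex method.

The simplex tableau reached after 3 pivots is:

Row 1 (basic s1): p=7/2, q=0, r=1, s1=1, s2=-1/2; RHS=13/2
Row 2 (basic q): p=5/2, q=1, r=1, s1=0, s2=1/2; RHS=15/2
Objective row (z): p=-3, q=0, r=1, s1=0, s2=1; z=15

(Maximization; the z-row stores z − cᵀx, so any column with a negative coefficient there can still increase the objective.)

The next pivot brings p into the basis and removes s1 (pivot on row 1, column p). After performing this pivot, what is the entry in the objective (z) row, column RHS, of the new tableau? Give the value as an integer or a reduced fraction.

144/7

Pivot element is row 1, column p: 7/2.
Normalize row 1: new (row 1, RHS) = (13/2)/(7/2) = 13/7.
z-row ← z-row − (-3)·(new row 1): 15 − (-3)·(13/7) = 144/7.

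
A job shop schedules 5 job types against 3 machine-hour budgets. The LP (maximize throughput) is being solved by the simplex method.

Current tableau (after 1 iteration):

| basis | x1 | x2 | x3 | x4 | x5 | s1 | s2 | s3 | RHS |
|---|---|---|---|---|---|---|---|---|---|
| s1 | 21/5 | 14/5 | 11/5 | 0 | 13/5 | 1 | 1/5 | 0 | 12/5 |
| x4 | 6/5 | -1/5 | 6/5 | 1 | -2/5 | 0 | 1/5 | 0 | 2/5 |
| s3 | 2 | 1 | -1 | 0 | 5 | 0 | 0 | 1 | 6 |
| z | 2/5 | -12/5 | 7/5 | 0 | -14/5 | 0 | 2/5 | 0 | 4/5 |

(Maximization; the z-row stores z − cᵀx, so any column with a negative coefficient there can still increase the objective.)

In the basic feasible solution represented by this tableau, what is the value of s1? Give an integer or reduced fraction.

12/5

s1 is basic (row 1); its value is the RHS of that row: 12/5.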